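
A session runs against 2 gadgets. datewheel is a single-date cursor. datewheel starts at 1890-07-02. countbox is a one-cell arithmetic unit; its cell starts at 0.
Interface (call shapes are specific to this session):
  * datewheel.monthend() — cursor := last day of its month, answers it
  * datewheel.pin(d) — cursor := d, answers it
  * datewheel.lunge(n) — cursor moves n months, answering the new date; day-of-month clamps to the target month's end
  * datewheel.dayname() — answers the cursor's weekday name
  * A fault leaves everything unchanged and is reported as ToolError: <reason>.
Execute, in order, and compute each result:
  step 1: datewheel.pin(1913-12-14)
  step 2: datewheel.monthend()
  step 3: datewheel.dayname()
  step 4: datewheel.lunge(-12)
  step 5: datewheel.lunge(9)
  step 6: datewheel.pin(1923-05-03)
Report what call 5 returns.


[in] datewheel.pin d: 1913-12-14
= 1913-12-14
[in] datewheel.monthend
= 1913-12-31
[in] datewheel.dayname
= Wednesday
[in] datewheel.lunge n: -12
= 1912-12-31
[in] datewheel.lunge n: 9
= 1913-09-30
[in] datewheel.pin d: 1923-05-03
= 1923-05-03

Answer: 1913-09-30


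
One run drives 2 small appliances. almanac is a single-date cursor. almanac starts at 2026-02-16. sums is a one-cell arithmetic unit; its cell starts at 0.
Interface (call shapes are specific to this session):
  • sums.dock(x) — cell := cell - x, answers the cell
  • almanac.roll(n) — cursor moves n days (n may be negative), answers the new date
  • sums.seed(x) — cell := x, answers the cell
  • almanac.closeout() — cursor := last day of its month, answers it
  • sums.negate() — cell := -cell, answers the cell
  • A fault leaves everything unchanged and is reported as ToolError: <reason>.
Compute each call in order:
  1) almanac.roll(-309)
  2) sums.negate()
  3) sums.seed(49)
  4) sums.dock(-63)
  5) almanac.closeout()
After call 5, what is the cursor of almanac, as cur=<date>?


;; roll(-309) == 2025-04-13
;; negate() == 0
;; seed(49) == 49
;; dock(-63) == 112
;; closeout() == 2025-04-30

Answer: cur=2025-04-30


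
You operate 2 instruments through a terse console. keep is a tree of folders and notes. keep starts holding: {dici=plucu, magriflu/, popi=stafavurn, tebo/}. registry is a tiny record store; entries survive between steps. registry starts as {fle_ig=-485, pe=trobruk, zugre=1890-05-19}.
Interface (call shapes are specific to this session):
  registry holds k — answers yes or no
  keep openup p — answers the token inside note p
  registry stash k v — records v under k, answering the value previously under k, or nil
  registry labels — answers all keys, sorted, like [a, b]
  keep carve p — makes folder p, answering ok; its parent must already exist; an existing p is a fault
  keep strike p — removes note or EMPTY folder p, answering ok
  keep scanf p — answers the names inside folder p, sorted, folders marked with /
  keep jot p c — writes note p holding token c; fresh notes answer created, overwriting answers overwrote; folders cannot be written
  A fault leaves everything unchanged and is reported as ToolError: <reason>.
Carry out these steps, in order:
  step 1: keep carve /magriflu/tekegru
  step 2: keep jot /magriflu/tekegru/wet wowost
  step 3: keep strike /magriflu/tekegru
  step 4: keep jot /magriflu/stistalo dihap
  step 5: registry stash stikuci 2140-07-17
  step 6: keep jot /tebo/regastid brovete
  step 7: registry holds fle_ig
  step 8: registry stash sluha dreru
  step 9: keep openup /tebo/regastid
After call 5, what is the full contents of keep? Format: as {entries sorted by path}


Using keep carve passing p: /magriflu/tekegru, yielding ok.
Then keep jot passing p: /magriflu/tekegru/wet, c: wowost: created.
Next I call keep strike passing p: /magriflu/tekegru, and get ToolError: not empty.
Invoking keep jot passing p: /magriflu/stistalo, c: dihap, yielding created.
I try registry stash passing k: stikuci, v: 2140-07-17, → nil.
Then keep jot passing p: /tebo/regastid, c: brovete, which returns created.
I use registry holds passing k: fle_ig, and see yes.
Using registry stash passing k: sluha, v: dreru, — result: nil.
Invoking keep openup passing p: /tebo/regastid, → brovete.

Answer: {dici=plucu, magriflu/, magriflu/stistalo=dihap, magriflu/tekegru/, magriflu/tekegru/wet=wowost, popi=stafavurn, tebo/}


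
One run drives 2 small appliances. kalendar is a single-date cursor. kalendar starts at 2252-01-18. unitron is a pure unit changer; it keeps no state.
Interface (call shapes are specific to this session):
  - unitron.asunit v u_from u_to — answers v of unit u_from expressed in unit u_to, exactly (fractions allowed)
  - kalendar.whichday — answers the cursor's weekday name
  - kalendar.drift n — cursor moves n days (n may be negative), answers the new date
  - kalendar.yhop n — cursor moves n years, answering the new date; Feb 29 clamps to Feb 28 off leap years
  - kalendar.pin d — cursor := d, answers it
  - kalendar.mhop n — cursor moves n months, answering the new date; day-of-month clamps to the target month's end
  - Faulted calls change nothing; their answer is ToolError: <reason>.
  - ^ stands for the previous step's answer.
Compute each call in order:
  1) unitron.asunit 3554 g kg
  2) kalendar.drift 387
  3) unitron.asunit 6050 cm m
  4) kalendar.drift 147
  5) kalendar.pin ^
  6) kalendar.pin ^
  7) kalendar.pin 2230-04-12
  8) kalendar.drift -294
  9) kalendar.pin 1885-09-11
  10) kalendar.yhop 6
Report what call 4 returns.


-> unitron.asunit(v=3554, u_from=g, u_to=kg)
<- 1777/500
-> kalendar.drift(n=387)
<- 2253-02-08
-> unitron.asunit(v=6050, u_from=cm, u_to=m)
<- 121/2
-> kalendar.drift(n=147)
<- 2253-07-05
-> kalendar.pin(d=^)
<- 2253-07-05
-> kalendar.pin(d=^)
<- 2253-07-05
-> kalendar.pin(d=2230-04-12)
<- 2230-04-12
-> kalendar.drift(n=-294)
<- 2229-06-22
-> kalendar.pin(d=1885-09-11)
<- 1885-09-11
-> kalendar.yhop(n=6)
<- 1891-09-11

Answer: 2253-07-05


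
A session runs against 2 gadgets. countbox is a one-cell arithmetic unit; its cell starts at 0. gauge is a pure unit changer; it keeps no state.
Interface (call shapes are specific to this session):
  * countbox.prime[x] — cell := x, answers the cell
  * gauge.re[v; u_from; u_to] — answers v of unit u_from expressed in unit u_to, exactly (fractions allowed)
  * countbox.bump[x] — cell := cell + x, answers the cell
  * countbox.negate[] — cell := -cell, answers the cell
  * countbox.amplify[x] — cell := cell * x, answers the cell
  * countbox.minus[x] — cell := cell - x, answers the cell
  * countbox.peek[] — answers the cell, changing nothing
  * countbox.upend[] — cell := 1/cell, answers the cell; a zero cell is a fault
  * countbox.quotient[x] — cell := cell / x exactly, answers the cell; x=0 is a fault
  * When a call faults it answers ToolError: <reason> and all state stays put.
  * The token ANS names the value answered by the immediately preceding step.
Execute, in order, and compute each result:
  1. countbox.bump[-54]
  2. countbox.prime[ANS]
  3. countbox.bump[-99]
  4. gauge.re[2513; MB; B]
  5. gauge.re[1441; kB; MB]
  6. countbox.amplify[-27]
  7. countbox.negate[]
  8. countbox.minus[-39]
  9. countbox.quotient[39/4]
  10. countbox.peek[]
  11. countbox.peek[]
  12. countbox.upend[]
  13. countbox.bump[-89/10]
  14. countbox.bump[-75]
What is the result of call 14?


Answer: -2288857/27280

Derivation:
Do: bump[-54]
See: -54
Do: prime[ANS]
See: -54
Do: bump[-99]
See: -153
Do: re[2513; MB; B]
See: 2513000000
Do: re[1441; kB; MB]
See: 1441/1000
Do: amplify[-27]
See: 4131
Do: negate[]
See: -4131
Do: minus[-39]
See: -4092
Do: quotient[39/4]
See: -5456/13
Do: peek[]
See: -5456/13
Do: peek[]
See: -5456/13
Do: upend[]
See: -13/5456
Do: bump[-89/10]
See: -242857/27280
Do: bump[-75]
See: -2288857/27280


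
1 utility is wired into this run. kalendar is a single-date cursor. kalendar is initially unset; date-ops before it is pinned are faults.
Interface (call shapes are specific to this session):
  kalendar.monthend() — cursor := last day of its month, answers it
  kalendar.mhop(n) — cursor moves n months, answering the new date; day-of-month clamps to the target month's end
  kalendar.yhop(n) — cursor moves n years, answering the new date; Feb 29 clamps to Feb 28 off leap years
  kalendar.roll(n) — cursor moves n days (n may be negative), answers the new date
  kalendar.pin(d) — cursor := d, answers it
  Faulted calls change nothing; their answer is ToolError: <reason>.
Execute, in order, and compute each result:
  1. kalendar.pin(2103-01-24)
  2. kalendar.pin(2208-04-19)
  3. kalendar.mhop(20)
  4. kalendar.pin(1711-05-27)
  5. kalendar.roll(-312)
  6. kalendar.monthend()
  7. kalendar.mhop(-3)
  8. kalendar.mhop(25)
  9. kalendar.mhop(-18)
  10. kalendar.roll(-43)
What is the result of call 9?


Answer: 1710-11-30

Derivation:
Now I run kalendar.pin(d=2103-01-24), which returns 2103-01-24.
I try kalendar.pin(d=2208-04-19), yielding 2208-04-19.
I use kalendar.mhop(n=20), which returns 2209-12-19.
Then kalendar.pin(d=1711-05-27), and get 1711-05-27.
Next I call kalendar.roll(n=-312), and see 1710-07-19.
Next I call kalendar.monthend, → 1710-07-31.
Invoking kalendar.mhop(n=-3), which returns 1710-04-30.
Now I run kalendar.mhop(n=25), — result: 1712-05-30.
Next I call kalendar.mhop(n=-18), — result: 1710-11-30.
I run kalendar.roll(n=-43), — result: 1710-10-18.


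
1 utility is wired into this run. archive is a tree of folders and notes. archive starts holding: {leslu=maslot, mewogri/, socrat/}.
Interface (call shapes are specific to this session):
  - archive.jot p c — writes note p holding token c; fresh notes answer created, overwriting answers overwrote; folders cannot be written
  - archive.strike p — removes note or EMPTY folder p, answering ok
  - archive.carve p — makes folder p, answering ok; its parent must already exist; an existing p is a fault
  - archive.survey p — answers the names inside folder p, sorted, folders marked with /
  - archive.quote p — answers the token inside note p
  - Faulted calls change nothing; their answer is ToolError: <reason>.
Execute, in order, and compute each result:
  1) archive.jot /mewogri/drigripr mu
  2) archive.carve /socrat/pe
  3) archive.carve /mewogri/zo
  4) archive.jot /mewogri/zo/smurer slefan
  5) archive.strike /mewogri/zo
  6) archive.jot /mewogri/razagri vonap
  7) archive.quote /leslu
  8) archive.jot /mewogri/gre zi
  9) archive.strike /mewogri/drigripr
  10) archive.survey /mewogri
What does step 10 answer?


! archive.jot(p→/mewogri/drigripr, c→mu) ~> created
! archive.carve(p→/socrat/pe) ~> ok
! archive.carve(p→/mewogri/zo) ~> ok
! archive.jot(p→/mewogri/zo/smurer, c→slefan) ~> created
! archive.strike(p→/mewogri/zo) ~> ToolError: not empty
! archive.jot(p→/mewogri/razagri, c→vonap) ~> created
! archive.quote(p→/leslu) ~> maslot
! archive.jot(p→/mewogri/gre, c→zi) ~> created
! archive.strike(p→/mewogri/drigripr) ~> ok
! archive.survey(p→/mewogri) ~> [gre, razagri, zo/]

Answer: [gre, razagri, zo/]


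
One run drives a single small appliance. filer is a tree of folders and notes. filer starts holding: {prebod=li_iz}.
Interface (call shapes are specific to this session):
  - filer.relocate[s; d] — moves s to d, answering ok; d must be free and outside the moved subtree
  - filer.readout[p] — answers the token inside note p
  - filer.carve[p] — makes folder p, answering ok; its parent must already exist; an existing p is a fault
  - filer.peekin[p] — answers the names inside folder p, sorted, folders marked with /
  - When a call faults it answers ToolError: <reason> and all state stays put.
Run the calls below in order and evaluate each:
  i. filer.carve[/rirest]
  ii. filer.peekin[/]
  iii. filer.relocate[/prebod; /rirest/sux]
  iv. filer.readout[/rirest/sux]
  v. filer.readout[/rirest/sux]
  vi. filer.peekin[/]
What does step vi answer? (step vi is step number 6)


Answer: [rirest/]

Derivation:
;; carve(p: /rirest) : ok
;; peekin(p: /) : [prebod, rirest/]
;; relocate(s: /prebod, d: /rirest/sux) : ok
;; readout(p: /rirest/sux) : li_iz
;; readout(p: /rirest/sux) : li_iz
;; peekin(p: /) : [rirest/]


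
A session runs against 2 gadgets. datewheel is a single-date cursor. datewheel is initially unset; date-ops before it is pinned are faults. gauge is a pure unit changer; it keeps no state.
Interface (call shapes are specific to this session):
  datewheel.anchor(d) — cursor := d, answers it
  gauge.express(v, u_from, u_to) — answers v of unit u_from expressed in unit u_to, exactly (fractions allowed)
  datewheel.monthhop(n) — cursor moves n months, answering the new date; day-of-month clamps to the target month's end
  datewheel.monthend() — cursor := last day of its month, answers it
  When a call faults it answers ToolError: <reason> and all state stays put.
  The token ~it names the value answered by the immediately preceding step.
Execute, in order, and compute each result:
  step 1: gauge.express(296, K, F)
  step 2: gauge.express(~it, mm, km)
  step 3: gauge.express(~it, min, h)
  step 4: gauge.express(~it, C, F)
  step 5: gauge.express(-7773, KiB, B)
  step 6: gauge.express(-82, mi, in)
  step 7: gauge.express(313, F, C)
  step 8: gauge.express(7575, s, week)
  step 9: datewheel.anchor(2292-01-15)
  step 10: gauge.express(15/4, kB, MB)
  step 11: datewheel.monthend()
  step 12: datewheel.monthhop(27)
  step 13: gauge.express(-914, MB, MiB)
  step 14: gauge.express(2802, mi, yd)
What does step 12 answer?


Step: gauge.express[296; K; F]
Result: 7313/100
Step: gauge.express[~it; mm; km]
Result: 7313/100000000
Step: gauge.express[~it; min; h]
Result: 7313/6000000000
Step: gauge.express[~it; C; F]
Result: 320000021939/10000000000
Step: gauge.express[-7773; KiB; B]
Result: -7959552
Step: gauge.express[-82; mi; in]
Result: -5195520
Step: gauge.express[313; F; C]
Result: 1405/9
Step: gauge.express[7575; s; week]
Result: 101/8064
Step: datewheel.anchor[2292-01-15]
Result: 2292-01-15
Step: gauge.express[15/4; kB; MB]
Result: 3/800
Step: datewheel.monthend[]
Result: 2292-01-31
Step: datewheel.monthhop[27]
Result: 2294-04-30
Step: gauge.express[-914; MB; MiB]
Result: -7140625/8192
Step: gauge.express[2802; mi; yd]
Result: 4931520

Answer: 2294-04-30


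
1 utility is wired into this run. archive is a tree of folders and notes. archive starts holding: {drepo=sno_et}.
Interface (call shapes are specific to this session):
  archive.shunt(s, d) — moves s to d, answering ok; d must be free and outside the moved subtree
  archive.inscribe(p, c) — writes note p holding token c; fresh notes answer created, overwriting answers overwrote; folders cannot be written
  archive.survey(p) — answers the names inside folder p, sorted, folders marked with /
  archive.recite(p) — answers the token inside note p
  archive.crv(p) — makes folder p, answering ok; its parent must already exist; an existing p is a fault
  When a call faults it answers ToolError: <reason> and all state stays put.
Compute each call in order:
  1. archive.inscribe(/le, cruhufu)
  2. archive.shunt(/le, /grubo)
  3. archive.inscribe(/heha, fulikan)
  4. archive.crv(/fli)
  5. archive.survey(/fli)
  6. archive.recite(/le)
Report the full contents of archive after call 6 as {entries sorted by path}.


% archive.inscribe p=/le c=cruhufu
:: created
% archive.shunt s=/le d=/grubo
:: ok
% archive.inscribe p=/heha c=fulikan
:: created
% archive.crv p=/fli
:: ok
% archive.survey p=/fli
:: []
% archive.recite p=/le
:: ToolError: not found

Answer: {drepo=sno_et, fli/, grubo=cruhufu, heha=fulikan}


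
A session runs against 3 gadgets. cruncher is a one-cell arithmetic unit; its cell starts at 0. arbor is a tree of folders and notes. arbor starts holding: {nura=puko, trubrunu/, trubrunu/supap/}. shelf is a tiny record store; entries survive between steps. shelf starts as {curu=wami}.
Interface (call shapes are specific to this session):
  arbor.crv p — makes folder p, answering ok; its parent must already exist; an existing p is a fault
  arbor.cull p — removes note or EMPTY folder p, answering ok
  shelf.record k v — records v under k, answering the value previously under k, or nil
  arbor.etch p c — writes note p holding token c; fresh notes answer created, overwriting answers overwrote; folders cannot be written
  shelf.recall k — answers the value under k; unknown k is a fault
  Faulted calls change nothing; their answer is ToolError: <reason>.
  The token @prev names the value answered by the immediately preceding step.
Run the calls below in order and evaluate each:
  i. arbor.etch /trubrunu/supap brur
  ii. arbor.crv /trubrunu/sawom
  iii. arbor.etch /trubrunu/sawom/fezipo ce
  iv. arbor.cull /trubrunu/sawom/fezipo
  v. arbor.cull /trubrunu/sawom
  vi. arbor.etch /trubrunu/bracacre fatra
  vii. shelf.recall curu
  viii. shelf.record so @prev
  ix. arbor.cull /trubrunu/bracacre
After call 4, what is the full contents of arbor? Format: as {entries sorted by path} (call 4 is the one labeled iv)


Answer: {nura=puko, trubrunu/, trubrunu/sawom/, trubrunu/supap/}

Derivation:
! arbor.etch(p→/trubrunu/supap, c→brur) : ToolError: is a directory
! arbor.crv(p→/trubrunu/sawom) : ok
! arbor.etch(p→/trubrunu/sawom/fezipo, c→ce) : created
! arbor.cull(p→/trubrunu/sawom/fezipo) : ok
! arbor.cull(p→/trubrunu/sawom) : ok
! arbor.etch(p→/trubrunu/bracacre, c→fatra) : created
! shelf.recall(k→curu) : wami
! shelf.record(k→so, v→@prev) : nil
! arbor.cull(p→/trubrunu/bracacre) : ok


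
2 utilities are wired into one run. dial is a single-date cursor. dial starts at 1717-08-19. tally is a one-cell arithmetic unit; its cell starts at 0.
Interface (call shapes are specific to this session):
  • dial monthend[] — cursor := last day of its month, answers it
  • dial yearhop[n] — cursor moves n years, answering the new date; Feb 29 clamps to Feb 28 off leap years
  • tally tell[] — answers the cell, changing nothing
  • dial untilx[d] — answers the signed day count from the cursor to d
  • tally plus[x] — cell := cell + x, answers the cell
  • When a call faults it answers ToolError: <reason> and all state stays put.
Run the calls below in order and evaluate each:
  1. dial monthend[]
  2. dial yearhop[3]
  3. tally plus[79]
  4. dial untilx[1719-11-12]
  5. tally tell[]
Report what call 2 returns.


Answer: 1720-08-31

Derivation:
-- dial monthend() == 1717-08-31
-- dial yearhop(n→3) == 1720-08-31
-- tally plus(x→79) == 79
-- dial untilx(d→1719-11-12) == -293
-- tally tell() == 79


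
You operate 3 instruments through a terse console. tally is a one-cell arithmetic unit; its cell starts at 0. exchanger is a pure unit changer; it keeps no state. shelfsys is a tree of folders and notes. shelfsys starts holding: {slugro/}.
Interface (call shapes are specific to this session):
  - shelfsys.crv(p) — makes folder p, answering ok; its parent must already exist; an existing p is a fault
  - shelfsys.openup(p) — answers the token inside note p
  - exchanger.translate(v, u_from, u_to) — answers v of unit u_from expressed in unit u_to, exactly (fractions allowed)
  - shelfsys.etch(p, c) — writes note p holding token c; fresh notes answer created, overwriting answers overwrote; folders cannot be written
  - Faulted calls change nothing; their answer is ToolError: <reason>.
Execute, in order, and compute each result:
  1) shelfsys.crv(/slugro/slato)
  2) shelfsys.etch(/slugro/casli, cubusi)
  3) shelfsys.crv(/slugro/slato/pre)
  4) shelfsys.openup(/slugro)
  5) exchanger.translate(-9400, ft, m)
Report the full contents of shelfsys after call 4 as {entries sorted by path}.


// 1. shelfsys.crv(p→/slugro/slato) : ok
// 2. shelfsys.etch(p→/slugro/casli, c→cubusi) : created
// 3. shelfsys.crv(p→/slugro/slato/pre) : ok
// 4. shelfsys.openup(p→/slugro) : ToolError: is a directory
// 5. exchanger.translate(v→-9400, u_from→ft, u_to→m) : -71628/25

Answer: {slugro/, slugro/casli=cubusi, slugro/slato/, slugro/slato/pre/}


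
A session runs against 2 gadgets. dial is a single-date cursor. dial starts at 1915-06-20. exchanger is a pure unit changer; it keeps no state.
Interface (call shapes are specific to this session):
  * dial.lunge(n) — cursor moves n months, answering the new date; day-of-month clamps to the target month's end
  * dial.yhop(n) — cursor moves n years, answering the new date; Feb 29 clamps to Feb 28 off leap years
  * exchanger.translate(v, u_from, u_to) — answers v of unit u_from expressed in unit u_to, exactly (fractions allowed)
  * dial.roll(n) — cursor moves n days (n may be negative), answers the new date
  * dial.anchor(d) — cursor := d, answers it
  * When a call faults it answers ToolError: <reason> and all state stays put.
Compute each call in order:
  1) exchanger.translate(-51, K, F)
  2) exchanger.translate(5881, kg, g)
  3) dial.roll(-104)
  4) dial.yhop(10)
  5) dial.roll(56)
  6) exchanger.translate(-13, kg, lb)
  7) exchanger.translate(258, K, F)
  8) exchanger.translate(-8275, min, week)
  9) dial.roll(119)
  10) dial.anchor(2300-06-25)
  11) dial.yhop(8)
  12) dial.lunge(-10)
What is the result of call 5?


// exchanger.translate(v=-51, u_from=K, u_to=F) -> -55147/100
// exchanger.translate(v=5881, u_from=kg, u_to=g) -> 5881000
// dial.roll(n=-104) -> 1915-03-08
// dial.yhop(n=10) -> 1925-03-08
// dial.roll(n=56) -> 1925-05-03
// exchanger.translate(v=-13, u_from=kg, u_to=lb) -> -1300000000/45359237
// exchanger.translate(v=258, u_from=K, u_to=F) -> 473/100
// exchanger.translate(v=-8275, u_from=min, u_to=week) -> -1655/2016
// dial.roll(n=119) -> 1925-08-30
// dial.anchor(d=2300-06-25) -> 2300-06-25
// dial.yhop(n=8) -> 2308-06-25
// dial.lunge(n=-10) -> 2307-08-25

Answer: 1925-05-03


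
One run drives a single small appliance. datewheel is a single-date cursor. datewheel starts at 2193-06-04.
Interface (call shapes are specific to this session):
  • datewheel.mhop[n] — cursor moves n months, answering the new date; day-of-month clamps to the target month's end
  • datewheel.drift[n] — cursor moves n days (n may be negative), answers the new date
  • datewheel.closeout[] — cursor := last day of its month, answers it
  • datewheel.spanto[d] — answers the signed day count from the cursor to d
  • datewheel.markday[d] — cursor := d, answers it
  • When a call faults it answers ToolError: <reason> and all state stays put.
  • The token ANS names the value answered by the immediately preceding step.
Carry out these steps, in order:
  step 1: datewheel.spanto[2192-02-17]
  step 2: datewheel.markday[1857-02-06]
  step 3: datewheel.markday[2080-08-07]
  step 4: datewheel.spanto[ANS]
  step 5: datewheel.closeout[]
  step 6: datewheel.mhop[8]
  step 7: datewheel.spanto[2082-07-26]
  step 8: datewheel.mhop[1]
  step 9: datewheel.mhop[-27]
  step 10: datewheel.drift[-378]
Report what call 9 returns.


I use datewheel.spanto(d=2192-02-17), and see -473.
Invoking datewheel.markday(d=1857-02-06), which returns 1857-02-06.
I run datewheel.markday(d=2080-08-07), — result: 2080-08-07.
Calling datewheel.spanto(d=ANS), yielding 0.
Then datewheel.closeout(), giving 2080-08-31.
I call datewheel.mhop(n=8), and observe 2081-04-30.
Now I run datewheel.spanto(d=2082-07-26), and get 452.
Then datewheel.mhop(n=1): 2081-05-30.
Calling datewheel.mhop(n=-27), which returns 2079-02-28.
Then datewheel.drift(n=-378), — result: 2078-02-15.

Answer: 2079-02-28


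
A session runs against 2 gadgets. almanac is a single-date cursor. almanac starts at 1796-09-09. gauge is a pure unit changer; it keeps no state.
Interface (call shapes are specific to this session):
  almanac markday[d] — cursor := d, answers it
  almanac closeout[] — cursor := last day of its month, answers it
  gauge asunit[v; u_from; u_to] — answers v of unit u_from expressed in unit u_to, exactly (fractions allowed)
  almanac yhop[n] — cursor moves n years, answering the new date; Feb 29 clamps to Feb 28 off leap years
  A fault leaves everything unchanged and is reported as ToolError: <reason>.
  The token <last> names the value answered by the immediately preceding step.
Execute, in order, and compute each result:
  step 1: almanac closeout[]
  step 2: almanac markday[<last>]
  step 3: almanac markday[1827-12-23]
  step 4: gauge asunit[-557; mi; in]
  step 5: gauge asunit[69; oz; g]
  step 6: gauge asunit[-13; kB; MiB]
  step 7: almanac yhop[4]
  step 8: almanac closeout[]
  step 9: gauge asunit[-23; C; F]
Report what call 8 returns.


-- 1. almanac closeout() => 1796-09-30
-- 2. almanac markday(d='<last>') => 1796-09-30
-- 3. almanac markday(d='1827-12-23') => 1827-12-23
-- 4. gauge asunit(v='-557', u_from='mi', u_to='in') => -35291520
-- 5. gauge asunit(v='69', u_from='oz', u_to='g') => 3129787353/1600000
-- 6. gauge asunit(v='-13', u_from='kB', u_to='MiB') => -1625/131072
-- 7. almanac yhop(n='4') => 1831-12-23
-- 8. almanac closeout() => 1831-12-31
-- 9. gauge asunit(v='-23', u_from='C', u_to='F') => -47/5

Answer: 1831-12-31


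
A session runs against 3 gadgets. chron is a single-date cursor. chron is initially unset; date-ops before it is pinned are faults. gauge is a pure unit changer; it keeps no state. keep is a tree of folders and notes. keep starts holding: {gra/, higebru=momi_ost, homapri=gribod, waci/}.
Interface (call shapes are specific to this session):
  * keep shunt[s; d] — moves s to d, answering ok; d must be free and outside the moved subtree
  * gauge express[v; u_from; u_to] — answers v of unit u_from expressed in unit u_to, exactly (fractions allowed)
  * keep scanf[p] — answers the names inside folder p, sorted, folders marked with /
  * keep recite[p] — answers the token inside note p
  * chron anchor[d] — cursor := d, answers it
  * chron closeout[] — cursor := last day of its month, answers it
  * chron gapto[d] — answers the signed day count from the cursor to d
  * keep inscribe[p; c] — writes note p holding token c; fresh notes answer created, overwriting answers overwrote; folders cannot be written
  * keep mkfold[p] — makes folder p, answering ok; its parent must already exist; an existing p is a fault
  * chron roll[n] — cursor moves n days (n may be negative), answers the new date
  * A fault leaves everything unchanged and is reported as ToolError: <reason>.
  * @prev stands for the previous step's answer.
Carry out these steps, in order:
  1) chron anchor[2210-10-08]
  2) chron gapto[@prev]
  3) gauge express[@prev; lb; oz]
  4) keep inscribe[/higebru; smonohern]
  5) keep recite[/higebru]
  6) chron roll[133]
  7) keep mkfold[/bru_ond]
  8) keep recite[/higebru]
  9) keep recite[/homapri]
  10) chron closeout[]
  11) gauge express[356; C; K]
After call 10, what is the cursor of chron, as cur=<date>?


Answer: cur=2211-02-28

Derivation:
> chron anchor d→2210-10-08
:: 2210-10-08
> chron gapto d→@prev
:: 0
> gauge express v→@prev u_from→lb u_to→oz
:: 0
> keep inscribe p→/higebru c→smonohern
:: overwrote
> keep recite p→/higebru
:: smonohern
> chron roll n→133
:: 2211-02-18
> keep mkfold p→/bru_ond
:: ok
> keep recite p→/higebru
:: smonohern
> keep recite p→/homapri
:: gribod
> chron closeout
:: 2211-02-28
> gauge express v→356 u_from→C u_to→K
:: 12583/20


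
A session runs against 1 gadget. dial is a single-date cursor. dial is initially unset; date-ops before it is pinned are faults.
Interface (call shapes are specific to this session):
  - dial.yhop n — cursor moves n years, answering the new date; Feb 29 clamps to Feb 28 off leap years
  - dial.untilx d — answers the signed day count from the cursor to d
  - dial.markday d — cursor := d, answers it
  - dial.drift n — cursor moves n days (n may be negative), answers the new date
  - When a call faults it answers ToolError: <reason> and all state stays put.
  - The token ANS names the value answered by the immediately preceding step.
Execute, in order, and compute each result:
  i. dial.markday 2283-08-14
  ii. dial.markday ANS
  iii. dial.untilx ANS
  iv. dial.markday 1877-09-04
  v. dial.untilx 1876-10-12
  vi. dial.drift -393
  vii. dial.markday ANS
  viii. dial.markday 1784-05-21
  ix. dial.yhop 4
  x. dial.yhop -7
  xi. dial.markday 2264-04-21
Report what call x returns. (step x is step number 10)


~$ dial.markday 2283-08-14
  2283-08-14
~$ dial.markday ANS
  2283-08-14
~$ dial.untilx ANS
  0
~$ dial.markday 1877-09-04
  1877-09-04
~$ dial.untilx 1876-10-12
  -327
~$ dial.drift -393
  1876-08-07
~$ dial.markday ANS
  1876-08-07
~$ dial.markday 1784-05-21
  1784-05-21
~$ dial.yhop 4
  1788-05-21
~$ dial.yhop -7
  1781-05-21
~$ dial.markday 2264-04-21
  2264-04-21

Answer: 1781-05-21


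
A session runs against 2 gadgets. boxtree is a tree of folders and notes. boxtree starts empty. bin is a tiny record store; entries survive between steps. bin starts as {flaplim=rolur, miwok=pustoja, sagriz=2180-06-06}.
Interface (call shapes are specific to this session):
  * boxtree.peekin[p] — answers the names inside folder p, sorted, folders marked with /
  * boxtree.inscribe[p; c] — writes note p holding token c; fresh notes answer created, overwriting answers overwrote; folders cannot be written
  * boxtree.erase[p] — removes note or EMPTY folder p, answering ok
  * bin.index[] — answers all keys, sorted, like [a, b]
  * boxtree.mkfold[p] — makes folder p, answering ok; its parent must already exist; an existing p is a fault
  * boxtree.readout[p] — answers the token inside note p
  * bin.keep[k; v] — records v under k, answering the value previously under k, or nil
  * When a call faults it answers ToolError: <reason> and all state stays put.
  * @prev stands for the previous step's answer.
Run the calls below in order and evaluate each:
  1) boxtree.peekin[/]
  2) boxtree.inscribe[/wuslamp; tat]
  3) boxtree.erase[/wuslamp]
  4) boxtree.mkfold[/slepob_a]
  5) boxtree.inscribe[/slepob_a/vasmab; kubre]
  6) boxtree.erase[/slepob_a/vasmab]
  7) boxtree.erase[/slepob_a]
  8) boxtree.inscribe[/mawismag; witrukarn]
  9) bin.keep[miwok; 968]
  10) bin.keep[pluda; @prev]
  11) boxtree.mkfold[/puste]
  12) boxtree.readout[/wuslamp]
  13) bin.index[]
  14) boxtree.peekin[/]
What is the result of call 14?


>> boxtree.peekin(p: /)
<< []
>> boxtree.inscribe(p: /wuslamp, c: tat)
<< created
>> boxtree.erase(p: /wuslamp)
<< ok
>> boxtree.mkfold(p: /slepob_a)
<< ok
>> boxtree.inscribe(p: /slepob_a/vasmab, c: kubre)
<< created
>> boxtree.erase(p: /slepob_a/vasmab)
<< ok
>> boxtree.erase(p: /slepob_a)
<< ok
>> boxtree.inscribe(p: /mawismag, c: witrukarn)
<< created
>> bin.keep(k: miwok, v: 968)
<< pustoja
>> bin.keep(k: pluda, v: @prev)
<< nil
>> boxtree.mkfold(p: /puste)
<< ok
>> boxtree.readout(p: /wuslamp)
<< ToolError: not found
>> bin.index()
<< [flaplim, miwok, pluda, sagriz]
>> boxtree.peekin(p: /)
<< [mawismag, puste/]

Answer: [mawismag, puste/]


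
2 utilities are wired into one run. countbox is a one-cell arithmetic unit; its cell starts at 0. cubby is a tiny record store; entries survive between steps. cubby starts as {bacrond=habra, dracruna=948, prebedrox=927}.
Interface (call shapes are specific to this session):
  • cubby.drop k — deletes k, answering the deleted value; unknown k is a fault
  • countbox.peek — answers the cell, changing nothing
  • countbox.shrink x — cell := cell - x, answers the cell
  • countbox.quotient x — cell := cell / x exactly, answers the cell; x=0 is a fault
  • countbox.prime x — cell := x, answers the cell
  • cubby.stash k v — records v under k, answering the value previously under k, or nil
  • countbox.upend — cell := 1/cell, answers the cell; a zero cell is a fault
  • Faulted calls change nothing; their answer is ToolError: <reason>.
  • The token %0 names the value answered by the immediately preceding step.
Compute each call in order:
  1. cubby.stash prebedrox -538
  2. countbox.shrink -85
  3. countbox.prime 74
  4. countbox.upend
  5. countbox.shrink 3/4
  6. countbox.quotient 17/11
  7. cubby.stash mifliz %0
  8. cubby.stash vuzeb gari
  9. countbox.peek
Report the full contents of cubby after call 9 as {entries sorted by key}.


-> cubby.stash(k=prebedrox, v=-538)
<- 927
-> countbox.shrink(x=-85)
<- 85
-> countbox.prime(x=74)
<- 74
-> countbox.upend()
<- 1/74
-> countbox.shrink(x=3/4)
<- -109/148
-> countbox.quotient(x=17/11)
<- -1199/2516
-> cubby.stash(k=mifliz, v=%0)
<- nil
-> cubby.stash(k=vuzeb, v=gari)
<- nil
-> countbox.peek()
<- -1199/2516

Answer: {bacrond=habra, dracruna=948, mifliz=-1199/2516, prebedrox=-538, vuzeb=gari}


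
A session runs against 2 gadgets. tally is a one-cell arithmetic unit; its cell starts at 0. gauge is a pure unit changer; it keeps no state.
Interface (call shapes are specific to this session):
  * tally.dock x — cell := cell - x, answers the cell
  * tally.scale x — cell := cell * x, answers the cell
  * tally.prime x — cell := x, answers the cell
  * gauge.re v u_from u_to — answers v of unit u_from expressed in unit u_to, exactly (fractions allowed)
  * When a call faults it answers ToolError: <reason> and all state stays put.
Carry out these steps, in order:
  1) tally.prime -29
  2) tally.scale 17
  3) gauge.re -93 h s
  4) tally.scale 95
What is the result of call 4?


Calling prime on -29, yielding -29.
I call scale on 17, → -493.
Invoking re on -93, h, s, — result: -334800.
I call scale on 95, and see -46835.

Answer: -46835


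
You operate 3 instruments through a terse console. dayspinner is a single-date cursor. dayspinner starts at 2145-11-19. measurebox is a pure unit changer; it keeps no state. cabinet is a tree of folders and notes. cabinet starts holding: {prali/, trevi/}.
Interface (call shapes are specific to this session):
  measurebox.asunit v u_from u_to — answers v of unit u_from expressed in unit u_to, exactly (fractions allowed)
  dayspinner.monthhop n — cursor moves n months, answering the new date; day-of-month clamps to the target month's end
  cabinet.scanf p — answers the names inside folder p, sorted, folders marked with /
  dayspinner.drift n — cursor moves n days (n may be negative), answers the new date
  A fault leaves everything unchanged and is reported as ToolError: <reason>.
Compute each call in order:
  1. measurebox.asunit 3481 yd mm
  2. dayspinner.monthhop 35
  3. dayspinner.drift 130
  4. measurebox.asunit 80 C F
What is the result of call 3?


[in] measurebox.asunit v=3481 u_from=yd u_to=mm
= 15915132/5
[in] dayspinner.monthhop n=35
= 2148-10-19
[in] dayspinner.drift n=130
= 2149-02-26
[in] measurebox.asunit v=80 u_from=C u_to=F
= 176

Answer: 2149-02-26


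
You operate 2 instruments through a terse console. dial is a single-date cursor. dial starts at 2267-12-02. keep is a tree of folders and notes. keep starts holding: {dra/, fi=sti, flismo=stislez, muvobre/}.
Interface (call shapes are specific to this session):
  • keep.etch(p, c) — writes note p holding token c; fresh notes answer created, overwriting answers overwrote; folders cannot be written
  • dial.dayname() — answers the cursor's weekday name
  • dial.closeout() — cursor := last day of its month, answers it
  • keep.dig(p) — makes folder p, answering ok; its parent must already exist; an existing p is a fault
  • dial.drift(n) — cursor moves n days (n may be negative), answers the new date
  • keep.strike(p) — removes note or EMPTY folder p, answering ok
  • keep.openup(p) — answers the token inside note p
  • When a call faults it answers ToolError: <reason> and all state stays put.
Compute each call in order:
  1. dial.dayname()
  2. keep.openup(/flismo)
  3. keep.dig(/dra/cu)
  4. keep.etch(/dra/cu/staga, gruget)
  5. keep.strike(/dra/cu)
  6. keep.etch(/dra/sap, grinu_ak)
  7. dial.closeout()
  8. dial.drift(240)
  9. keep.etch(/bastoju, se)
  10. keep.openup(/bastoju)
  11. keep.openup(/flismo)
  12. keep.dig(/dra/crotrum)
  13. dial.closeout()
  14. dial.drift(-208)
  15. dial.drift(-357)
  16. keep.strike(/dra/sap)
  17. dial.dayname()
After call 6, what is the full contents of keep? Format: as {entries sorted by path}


-> dial.dayname()
<- Monday
-> keep.openup(p=/flismo)
<- stislez
-> keep.dig(p=/dra/cu)
<- ok
-> keep.etch(p=/dra/cu/staga, c=gruget)
<- created
-> keep.strike(p=/dra/cu)
<- ToolError: not empty
-> keep.etch(p=/dra/sap, c=grinu_ak)
<- created
-> dial.closeout()
<- 2267-12-31
-> dial.drift(n=240)
<- 2268-08-27
-> keep.etch(p=/bastoju, c=se)
<- created
-> keep.openup(p=/bastoju)
<- se
-> keep.openup(p=/flismo)
<- stislez
-> keep.dig(p=/dra/crotrum)
<- ok
-> dial.closeout()
<- 2268-08-31
-> dial.drift(n=-208)
<- 2268-02-05
-> dial.drift(n=-357)
<- 2267-02-13
-> keep.strike(p=/dra/sap)
<- ok
-> dial.dayname()
<- Wednesday

Answer: {dra/, dra/cu/, dra/cu/staga=gruget, dra/sap=grinu_ak, fi=sti, flismo=stislez, muvobre/}


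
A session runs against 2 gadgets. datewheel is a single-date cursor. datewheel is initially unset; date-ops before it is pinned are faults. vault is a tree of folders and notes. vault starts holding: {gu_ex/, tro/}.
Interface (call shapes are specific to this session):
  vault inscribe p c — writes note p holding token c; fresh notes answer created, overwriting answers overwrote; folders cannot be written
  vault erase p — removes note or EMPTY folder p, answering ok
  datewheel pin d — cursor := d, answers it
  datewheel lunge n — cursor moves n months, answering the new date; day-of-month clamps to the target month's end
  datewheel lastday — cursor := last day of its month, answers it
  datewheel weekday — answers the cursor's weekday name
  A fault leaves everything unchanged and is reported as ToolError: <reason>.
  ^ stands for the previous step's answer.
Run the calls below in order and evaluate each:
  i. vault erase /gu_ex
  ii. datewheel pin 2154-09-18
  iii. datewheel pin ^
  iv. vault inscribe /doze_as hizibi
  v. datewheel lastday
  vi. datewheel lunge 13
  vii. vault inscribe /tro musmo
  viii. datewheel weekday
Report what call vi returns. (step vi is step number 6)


Answer: 2155-10-30

Derivation:
// vault erase(/gu_ex) == ok
// datewheel pin(2154-09-18) == 2154-09-18
// datewheel pin(^) == 2154-09-18
// vault inscribe(/doze_as, hizibi) == created
// datewheel lastday() == 2154-09-30
// datewheel lunge(13) == 2155-10-30
// vault inscribe(/tro, musmo) == ToolError: is a directory
// datewheel weekday() == Thursday


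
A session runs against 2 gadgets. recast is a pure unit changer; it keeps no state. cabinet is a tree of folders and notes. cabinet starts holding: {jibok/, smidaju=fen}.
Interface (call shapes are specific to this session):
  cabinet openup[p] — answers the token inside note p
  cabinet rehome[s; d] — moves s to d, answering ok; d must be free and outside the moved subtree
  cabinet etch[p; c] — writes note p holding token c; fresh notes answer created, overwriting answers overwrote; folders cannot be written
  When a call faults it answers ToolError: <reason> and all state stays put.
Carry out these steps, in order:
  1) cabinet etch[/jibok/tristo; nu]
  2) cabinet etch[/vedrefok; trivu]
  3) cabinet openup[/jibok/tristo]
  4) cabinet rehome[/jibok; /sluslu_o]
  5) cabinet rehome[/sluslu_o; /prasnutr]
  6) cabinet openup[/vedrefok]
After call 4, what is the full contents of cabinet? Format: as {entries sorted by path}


==> cabinet etch(p='/jibok/tristo', c='nu')
<== created
==> cabinet etch(p='/vedrefok', c='trivu')
<== created
==> cabinet openup(p='/jibok/tristo')
<== nu
==> cabinet rehome(s='/jibok', d='/sluslu_o')
<== ok
==> cabinet rehome(s='/sluslu_o', d='/prasnutr')
<== ok
==> cabinet openup(p='/vedrefok')
<== trivu

Answer: {sluslu_o/, sluslu_o/tristo=nu, smidaju=fen, vedrefok=trivu}


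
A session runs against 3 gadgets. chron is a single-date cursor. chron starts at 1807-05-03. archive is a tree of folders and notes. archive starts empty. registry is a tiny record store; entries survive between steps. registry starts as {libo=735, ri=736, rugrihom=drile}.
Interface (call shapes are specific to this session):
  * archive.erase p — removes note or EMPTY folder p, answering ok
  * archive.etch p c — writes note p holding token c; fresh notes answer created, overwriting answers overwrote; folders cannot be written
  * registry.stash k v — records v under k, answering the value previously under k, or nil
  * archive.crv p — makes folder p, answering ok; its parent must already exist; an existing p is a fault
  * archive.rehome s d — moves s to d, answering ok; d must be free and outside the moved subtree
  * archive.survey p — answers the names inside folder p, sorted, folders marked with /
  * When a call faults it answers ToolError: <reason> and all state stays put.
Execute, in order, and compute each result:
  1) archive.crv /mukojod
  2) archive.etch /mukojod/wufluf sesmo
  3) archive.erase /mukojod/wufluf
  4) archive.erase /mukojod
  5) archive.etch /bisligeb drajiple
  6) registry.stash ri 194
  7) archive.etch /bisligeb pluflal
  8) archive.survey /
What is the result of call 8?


>> archive.crv(p: /mukojod)
<< ok
>> archive.etch(p: /mukojod/wufluf, c: sesmo)
<< created
>> archive.erase(p: /mukojod/wufluf)
<< ok
>> archive.erase(p: /mukojod)
<< ok
>> archive.etch(p: /bisligeb, c: drajiple)
<< created
>> registry.stash(k: ri, v: 194)
<< 736
>> archive.etch(p: /bisligeb, c: pluflal)
<< overwrote
>> archive.survey(p: /)
<< [bisligeb]

Answer: [bisligeb]
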